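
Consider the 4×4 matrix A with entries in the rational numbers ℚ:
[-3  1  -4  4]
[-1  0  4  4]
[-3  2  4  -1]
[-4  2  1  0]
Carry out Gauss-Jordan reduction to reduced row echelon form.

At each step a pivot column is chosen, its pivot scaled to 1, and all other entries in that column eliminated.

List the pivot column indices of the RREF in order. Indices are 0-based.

[1] R0 /= -3  ⇒  (1, -1/3, 4/3, -4/3)
     R1 -= -1·R0  ⇒  (0, -1/3, 16/3, 8/3)
     R2 -= -3·R0  ⇒  (0, 1, 8, -5)
     R3 -= -4·R0  ⇒  (0, 2/3, 19/3, -16/3)
[2] R1 /= -1/3  ⇒  (0, 1, -16, -8)
     R0 -= -1/3·R1  ⇒  (1, 0, -4, -4)
     R2 -= 1·R1  ⇒  (0, 0, 24, 3)
     R3 -= 2/3·R1  ⇒  (0, 0, 17, 0)
[3] R2 /= 24  ⇒  (0, 0, 1, 1/8)
     R0 -= -4·R2  ⇒  (1, 0, 0, -7/2)
     R1 -= -16·R2  ⇒  (0, 1, 0, -6)
     R3 -= 17·R2  ⇒  (0, 0, 0, -17/8)
[4] R3 /= -17/8  ⇒  (0, 0, 0, 1)
     R0 -= -7/2·R3  ⇒  (1, 0, 0, 0)
     R1 -= -6·R3  ⇒  (0, 1, 0, 0)
     R2 -= 1/8·R3  ⇒  (0, 0, 1, 0)

pivot columns: 0, 1, 2, 3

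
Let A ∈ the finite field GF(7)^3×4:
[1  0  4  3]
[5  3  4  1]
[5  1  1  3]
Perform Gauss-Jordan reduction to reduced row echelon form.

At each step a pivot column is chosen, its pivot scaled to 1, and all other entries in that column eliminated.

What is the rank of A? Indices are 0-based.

rank = 3

[1] R0 /= 1  ⇒  (1, 0, 4, 3)
     R1 -= 5·R0  ⇒  (0, 3, 5, 0)
     R2 -= 5·R0  ⇒  (0, 1, 2, 2)
[2] R1 /= 3  ⇒  (0, 1, 4, 0)
     R2 -= 1·R1  ⇒  (0, 0, 5, 2)
[3] R2 /= 5  ⇒  (0, 0, 1, 6)
     R0 -= 4·R2  ⇒  (1, 0, 0, 0)
     R1 -= 4·R2  ⇒  (0, 1, 0, 4)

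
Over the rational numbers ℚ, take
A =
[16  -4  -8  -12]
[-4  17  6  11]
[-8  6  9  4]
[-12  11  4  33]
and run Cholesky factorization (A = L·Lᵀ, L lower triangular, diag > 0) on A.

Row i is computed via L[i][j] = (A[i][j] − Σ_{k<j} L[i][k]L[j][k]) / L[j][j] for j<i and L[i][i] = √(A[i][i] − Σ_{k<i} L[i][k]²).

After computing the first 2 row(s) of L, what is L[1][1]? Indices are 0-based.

L[1][1] = 4

Step 1: L[0][0] = √(16) = 4.
  L[1][0] = (-4) / L[0][0] = -1.
Step 2: L[1][1] = √(16) = 4.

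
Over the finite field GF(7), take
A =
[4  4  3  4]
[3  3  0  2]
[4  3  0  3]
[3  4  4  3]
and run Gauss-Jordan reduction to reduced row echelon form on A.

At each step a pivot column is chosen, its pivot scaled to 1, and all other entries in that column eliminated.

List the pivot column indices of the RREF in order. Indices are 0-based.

pivot columns: 0, 1, 2, 3

step 1: normalize row 0 (÷4) = (1, 1, 6, 1)
  row 1: subtract 3×row0 = (0, 0, 3, 6)
  row 2: subtract 4×row0 = (0, 6, 4, 6)
  row 3: subtract 3×row0 = (0, 1, 0, 0)
step 2: exchange rows 1,2
step 2: normalize row 1 (÷6) = (0, 1, 3, 1)
  row 0: subtract 1×row1 = (1, 0, 3, 0)
  row 3: subtract 1×row1 = (0, 0, 4, 6)
step 3: normalize row 2 (÷3) = (0, 0, 1, 2)
  row 0: subtract 3×row2 = (1, 0, 0, 1)
  row 1: subtract 3×row2 = (0, 1, 0, 2)
  row 3: subtract 4×row2 = (0, 0, 0, 5)
step 4: normalize row 3 (÷5) = (0, 0, 0, 1)
  row 0: subtract 1×row3 = (1, 0, 0, 0)
  row 1: subtract 2×row3 = (0, 1, 0, 0)
  row 2: subtract 2×row3 = (0, 0, 1, 0)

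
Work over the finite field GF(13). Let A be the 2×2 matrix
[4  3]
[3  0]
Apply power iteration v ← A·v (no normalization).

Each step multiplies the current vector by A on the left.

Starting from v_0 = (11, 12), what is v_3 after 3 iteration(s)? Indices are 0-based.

v_3 = (4, 9)

v_0 = (11, 12).
v_1 = A·v_0 = (2, 7).
v_2 = A·v_1 = (3, 6).
v_3 = A·v_2 = (4, 9).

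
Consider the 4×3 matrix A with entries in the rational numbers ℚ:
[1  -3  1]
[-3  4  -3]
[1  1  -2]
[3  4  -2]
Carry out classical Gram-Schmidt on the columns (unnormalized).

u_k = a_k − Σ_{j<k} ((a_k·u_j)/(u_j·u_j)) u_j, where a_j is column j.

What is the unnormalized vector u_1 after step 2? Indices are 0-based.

u_1 = (-29/10, 37/10, 11/10, 43/10)

Step 1: u_0 = a_0 = (1, -3, 1, 3).
Step 2: u_1 = a_1 − (-1/10)·u_0 = (-29/10, 37/10, 11/10, 43/10).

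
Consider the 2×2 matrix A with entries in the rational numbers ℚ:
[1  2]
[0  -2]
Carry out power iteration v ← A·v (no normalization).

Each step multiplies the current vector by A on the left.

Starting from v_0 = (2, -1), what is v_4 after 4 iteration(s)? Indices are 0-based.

v_4 = (12, -16)

v_0 = (2, -1).
v_1 = A·v_0 = (0, 2).
v_2 = A·v_1 = (4, -4).
v_3 = A·v_2 = (-4, 8).
v_4 = A·v_3 = (12, -16).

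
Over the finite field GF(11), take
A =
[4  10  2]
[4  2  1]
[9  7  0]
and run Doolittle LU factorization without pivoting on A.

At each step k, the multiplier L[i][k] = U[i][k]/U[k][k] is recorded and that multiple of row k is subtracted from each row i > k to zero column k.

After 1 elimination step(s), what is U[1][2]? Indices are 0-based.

U[1][2] = 10

k=0: U[0][0]=4
  eliminate (1,0): mult=1, new row 1: (0, 3, 10); set L[1][0]=1
  eliminate (2,0): mult=5, new row 2: (0, 1, 1); set L[2][0]=5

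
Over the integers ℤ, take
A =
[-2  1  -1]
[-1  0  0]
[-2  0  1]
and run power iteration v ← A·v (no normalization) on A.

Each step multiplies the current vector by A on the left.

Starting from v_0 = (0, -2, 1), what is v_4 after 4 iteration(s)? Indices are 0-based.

v_4 = (26, 14, 25)

v_0 = (0, -2, 1).
v_1 = A·v_0 = (-3, 0, 1).
v_2 = A·v_1 = (5, 3, 7).
v_3 = A·v_2 = (-14, -5, -3).
v_4 = A·v_3 = (26, 14, 25).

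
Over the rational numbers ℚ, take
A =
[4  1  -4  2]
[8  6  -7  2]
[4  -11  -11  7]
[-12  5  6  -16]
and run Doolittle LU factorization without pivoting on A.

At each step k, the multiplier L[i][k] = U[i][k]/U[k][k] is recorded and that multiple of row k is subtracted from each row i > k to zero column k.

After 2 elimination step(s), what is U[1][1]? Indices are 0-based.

[col 0] pivot 4
  R1 -= 2*R0 → (0, 4, 1, -2)  (L[1][0] := 2)
  R2 -= 1*R0 → (0, -12, -7, 5)  (L[2][0] := 1)
  R3 -= -3*R0 → (0, 8, -6, -10)  (L[3][0] := -3)
[col 1] pivot 4
  R2 -= -3*R1 → (0, 0, -4, -1)  (L[2][1] := -3)
  R3 -= 2*R1 → (0, 0, -8, -6)  (L[3][1] := 2)

U[1][1] = 4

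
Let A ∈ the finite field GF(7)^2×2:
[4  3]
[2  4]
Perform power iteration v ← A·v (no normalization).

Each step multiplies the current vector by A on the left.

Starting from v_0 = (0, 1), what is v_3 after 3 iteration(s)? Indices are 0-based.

v_3 = (1, 3)

v_0 = (0, 1).
v_1 = A·v_0 = (3, 4).
v_2 = A·v_1 = (3, 1).
v_3 = A·v_2 = (1, 3).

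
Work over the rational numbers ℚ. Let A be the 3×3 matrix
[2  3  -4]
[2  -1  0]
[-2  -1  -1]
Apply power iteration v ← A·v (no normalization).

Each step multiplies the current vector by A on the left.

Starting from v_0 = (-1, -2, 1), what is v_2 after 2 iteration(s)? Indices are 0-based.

v_0 = (-1, -2, 1).
v_1 = A·v_0 = (-12, 0, 3).
v_2 = A·v_1 = (-36, -24, 21).

v_2 = (-36, -24, 21)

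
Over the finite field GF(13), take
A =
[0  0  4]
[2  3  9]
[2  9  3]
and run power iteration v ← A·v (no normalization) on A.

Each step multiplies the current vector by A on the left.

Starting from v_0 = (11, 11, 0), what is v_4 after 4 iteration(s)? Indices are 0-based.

v_4 = (6, 1, 6)

v_0 = (11, 11, 0).
v_1 = A·v_0 = (0, 3, 4).
v_2 = A·v_1 = (3, 6, 0).
v_3 = A·v_2 = (0, 11, 8).
v_4 = A·v_3 = (6, 1, 6).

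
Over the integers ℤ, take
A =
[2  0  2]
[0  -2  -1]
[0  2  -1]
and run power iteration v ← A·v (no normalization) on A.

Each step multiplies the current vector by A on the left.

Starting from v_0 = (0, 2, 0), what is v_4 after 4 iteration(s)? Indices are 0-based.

v_0 = (0, 2, 0).
v_1 = A·v_0 = (0, -4, 4).
v_2 = A·v_1 = (8, 4, -12).
v_3 = A·v_2 = (-8, 4, 20).
v_4 = A·v_3 = (24, -28, -12).

v_4 = (24, -28, -12)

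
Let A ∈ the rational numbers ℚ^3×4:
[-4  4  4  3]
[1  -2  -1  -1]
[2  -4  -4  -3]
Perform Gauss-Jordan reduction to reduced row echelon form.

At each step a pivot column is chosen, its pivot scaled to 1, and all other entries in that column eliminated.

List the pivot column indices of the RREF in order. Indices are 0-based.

[1] R0 /= -4  ⇒  (1, -1, -1, -3/4)
     R1 -= 1·R0  ⇒  (0, -1, 0, -1/4)
     R2 -= 2·R0  ⇒  (0, -2, -2, -3/2)
[2] R1 /= -1  ⇒  (0, 1, 0, 1/4)
     R0 -= -1·R1  ⇒  (1, 0, -1, -1/2)
     R2 -= -2·R1  ⇒  (0, 0, -2, -1)
[3] R2 /= -2  ⇒  (0, 0, 1, 1/2)
     R0 -= -1·R2  ⇒  (1, 0, 0, 0)

pivot columns: 0, 1, 2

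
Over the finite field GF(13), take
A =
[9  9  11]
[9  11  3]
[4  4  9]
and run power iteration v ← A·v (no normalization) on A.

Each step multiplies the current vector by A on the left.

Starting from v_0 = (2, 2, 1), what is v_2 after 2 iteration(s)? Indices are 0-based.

v_0 = (2, 2, 1).
v_1 = A·v_0 = (8, 4, 12).
v_2 = A·v_1 = (6, 9, 0).

v_2 = (6, 9, 0)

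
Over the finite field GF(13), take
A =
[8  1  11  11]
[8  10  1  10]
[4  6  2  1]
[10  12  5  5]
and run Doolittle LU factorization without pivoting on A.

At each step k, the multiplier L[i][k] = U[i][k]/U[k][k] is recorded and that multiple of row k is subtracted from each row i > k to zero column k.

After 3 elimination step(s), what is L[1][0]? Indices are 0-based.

Step 1: pivot at (0,0) is 8.
  row1 ← row1 − (1)·row0  ⇒  L[1][0]=1, U row1=(0, 9, 3, 12)
  row2 ← row2 − (7)·row0  ⇒  L[2][0]=7, U row2=(0, 12, 3, 2)
  row3 ← row3 − (11)·row0  ⇒  L[3][0]=11, U row3=(0, 1, 1, 1)
Step 2: pivot at (1,1) is 9.
  row2 ← row2 − (10)·row1  ⇒  L[2][1]=10, U row2=(0, 0, 12, 12)
  row3 ← row3 − (3)·row1  ⇒  L[3][1]=3, U row3=(0, 0, 5, 4)
Step 3: pivot at (2,2) is 12.
  row3 ← row3 − (8)·row2  ⇒  L[3][2]=8, U row3=(0, 0, 0, 12)

L[1][0] = 1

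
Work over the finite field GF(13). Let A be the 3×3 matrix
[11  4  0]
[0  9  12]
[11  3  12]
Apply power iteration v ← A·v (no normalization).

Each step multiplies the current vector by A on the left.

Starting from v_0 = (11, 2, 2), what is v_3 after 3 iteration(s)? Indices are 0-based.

v_0 = (11, 2, 2).
v_1 = A·v_0 = (12, 3, 8).
v_2 = A·v_1 = (1, 6, 3).
v_3 = A·v_2 = (9, 12, 0).

v_3 = (9, 12, 0)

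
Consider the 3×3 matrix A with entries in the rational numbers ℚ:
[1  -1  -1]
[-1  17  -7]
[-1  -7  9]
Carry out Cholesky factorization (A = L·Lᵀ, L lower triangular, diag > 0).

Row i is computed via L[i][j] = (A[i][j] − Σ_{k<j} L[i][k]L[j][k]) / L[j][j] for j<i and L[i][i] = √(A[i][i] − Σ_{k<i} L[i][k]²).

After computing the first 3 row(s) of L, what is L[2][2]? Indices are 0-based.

L[2][2] = 2

Step 1: L[0][0] = √(1) = 1.
  L[1][0] = (-1) / L[0][0] = -1.
Step 2: L[1][1] = √(16) = 4.
  L[2][0] = (-1) / L[0][0] = -1.
  L[2][1] = (-8) / L[1][1] = -2.
Step 3: L[2][2] = √(4) = 2.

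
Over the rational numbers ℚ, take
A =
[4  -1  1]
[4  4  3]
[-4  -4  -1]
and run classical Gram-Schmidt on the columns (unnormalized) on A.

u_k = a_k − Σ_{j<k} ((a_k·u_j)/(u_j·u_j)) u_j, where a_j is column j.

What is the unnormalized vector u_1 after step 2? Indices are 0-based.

Step 1: u_0 = a_0 = (4, 4, -4).
Step 2: u_1 = a_1 − (7/12)·u_0 = (-10/3, 5/3, -5/3).

u_1 = (-10/3, 5/3, -5/3)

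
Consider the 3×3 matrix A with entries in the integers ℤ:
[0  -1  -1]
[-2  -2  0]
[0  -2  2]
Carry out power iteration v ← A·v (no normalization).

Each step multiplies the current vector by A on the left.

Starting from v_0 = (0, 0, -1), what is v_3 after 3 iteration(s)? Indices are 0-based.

v_0 = (0, 0, -1).
v_1 = A·v_0 = (1, 0, -2).
v_2 = A·v_1 = (2, -2, -4).
v_3 = A·v_2 = (6, 0, -4).

v_3 = (6, 0, -4)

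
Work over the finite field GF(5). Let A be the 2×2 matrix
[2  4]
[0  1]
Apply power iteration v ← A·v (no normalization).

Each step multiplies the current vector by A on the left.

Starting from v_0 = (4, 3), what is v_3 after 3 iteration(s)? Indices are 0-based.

v_3 = (1, 3)

v_0 = (4, 3).
v_1 = A·v_0 = (0, 3).
v_2 = A·v_1 = (2, 3).
v_3 = A·v_2 = (1, 3).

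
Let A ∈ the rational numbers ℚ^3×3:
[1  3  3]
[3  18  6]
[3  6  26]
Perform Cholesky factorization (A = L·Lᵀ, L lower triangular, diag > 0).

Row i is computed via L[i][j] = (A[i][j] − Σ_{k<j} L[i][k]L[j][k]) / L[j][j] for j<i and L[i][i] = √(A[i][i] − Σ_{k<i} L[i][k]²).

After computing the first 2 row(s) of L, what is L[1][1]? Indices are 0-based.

L[1][1] = 3

Step 1: L[0][0] = √(1) = 1.
  L[1][0] = (3) / L[0][0] = 3.
Step 2: L[1][1] = √(9) = 3.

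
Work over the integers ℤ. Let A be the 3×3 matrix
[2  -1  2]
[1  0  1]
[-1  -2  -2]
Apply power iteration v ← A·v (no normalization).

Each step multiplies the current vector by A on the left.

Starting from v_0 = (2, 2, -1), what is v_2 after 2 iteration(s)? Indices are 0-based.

v_2 = (-9, -4, 6)

v_0 = (2, 2, -1).
v_1 = A·v_0 = (0, 1, -4).
v_2 = A·v_1 = (-9, -4, 6).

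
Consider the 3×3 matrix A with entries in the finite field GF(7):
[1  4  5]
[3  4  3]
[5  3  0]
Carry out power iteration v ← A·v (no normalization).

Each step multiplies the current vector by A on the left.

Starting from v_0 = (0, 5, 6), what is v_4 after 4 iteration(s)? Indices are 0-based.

v_0 = (0, 5, 6).
v_1 = A·v_0 = (1, 3, 1).
v_2 = A·v_1 = (4, 4, 0).
v_3 = A·v_2 = (6, 0, 4).
v_4 = A·v_3 = (5, 2, 2).

v_4 = (5, 2, 2)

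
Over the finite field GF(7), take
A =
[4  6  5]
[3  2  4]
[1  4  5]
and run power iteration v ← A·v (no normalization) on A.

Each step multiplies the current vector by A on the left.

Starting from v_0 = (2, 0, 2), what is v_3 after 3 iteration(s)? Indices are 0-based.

v_0 = (2, 0, 2).
v_1 = A·v_0 = (4, 0, 5).
v_2 = A·v_1 = (6, 4, 1).
v_3 = A·v_2 = (4, 2, 6).

v_3 = (4, 2, 6)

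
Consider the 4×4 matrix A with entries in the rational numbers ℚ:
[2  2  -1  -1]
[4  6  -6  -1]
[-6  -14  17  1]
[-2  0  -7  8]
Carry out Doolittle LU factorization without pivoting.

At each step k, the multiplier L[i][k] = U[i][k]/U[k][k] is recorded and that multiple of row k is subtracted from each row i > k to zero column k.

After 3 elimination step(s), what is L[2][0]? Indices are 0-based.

Step 1: pivot at (0,0) is 2.
  row1 ← row1 − (2)·row0  ⇒  L[1][0]=2, U row1=(0, 2, -4, 1)
  row2 ← row2 − (-3)·row0  ⇒  L[2][0]=-3, U row2=(0, -8, 14, -2)
  row3 ← row3 − (-1)·row0  ⇒  L[3][0]=-1, U row3=(0, 2, -8, 7)
Step 2: pivot at (1,1) is 2.
  row2 ← row2 − (-4)·row1  ⇒  L[2][1]=-4, U row2=(0, 0, -2, 2)
  row3 ← row3 − (1)·row1  ⇒  L[3][1]=1, U row3=(0, 0, -4, 6)
Step 3: pivot at (2,2) is -2.
  row3 ← row3 − (2)·row2  ⇒  L[3][2]=2, U row3=(0, 0, 0, 2)

L[2][0] = -3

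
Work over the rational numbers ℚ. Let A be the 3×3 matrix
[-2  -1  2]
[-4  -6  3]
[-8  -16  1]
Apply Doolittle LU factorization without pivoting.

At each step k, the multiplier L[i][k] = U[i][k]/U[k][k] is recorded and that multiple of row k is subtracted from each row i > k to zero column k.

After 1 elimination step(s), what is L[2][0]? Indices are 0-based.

k=0: U[0][0]=-2
  eliminate (1,0): mult=2, new row 1: (0, -4, -1); set L[1][0]=2
  eliminate (2,0): mult=4, new row 2: (0, -12, -7); set L[2][0]=4

L[2][0] = 4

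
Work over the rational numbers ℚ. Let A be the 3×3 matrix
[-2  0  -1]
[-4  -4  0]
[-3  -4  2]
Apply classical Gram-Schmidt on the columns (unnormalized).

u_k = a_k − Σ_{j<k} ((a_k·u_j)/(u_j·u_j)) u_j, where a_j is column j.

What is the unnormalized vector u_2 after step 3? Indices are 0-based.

Step 1: u_0 = a_0 = (-2, -4, -3).
Step 2: u_1 = a_1 − (28/29)·u_0 = (56/29, -4/29, -32/29).
Step 3: u_2 = a_2 − (-4/29)·u_0 − (-5/6)·u_1 = (1/3, -2/3, 2/3).

u_2 = (1/3, -2/3, 2/3)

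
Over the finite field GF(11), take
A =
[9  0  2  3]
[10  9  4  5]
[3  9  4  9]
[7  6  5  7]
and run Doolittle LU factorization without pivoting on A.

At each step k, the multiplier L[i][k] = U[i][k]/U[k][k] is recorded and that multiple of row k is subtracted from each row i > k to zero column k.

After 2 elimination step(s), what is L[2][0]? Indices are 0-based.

Step 1: pivot at (0,0) is 9.
  row1 ← row1 − (6)·row0  ⇒  L[1][0]=6, U row1=(0, 9, 3, 9)
  row2 ← row2 − (4)·row0  ⇒  L[2][0]=4, U row2=(0, 9, 7, 8)
  row3 ← row3 − (2)·row0  ⇒  L[3][0]=2, U row3=(0, 6, 1, 1)
Step 2: pivot at (1,1) is 9.
  row2 ← row2 − (1)·row1  ⇒  L[2][1]=1, U row2=(0, 0, 4, 10)
  row3 ← row3 − (8)·row1  ⇒  L[3][1]=8, U row3=(0, 0, 10, 6)

L[2][0] = 4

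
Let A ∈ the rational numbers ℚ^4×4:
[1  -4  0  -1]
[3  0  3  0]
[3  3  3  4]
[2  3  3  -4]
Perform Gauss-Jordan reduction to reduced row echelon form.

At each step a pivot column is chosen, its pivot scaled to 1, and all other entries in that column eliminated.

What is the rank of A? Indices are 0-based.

rank = 4

pivot(0,0)=1: scale R0 → (1, -4, 0, -1)
  clear (1,0): R1 −= (3)R0 → (0, 12, 3, 3)
  clear (2,0): R2 −= (3)R0 → (0, 15, 3, 7)
  clear (3,0): R3 −= (2)R0 → (0, 11, 3, -2)
pivot(1,1)=12: scale R1 → (0, 1, 1/4, 1/4)
  clear (0,1): R0 −= (-4)R1 → (1, 0, 1, 0)
  clear (2,1): R2 −= (15)R1 → (0, 0, -3/4, 13/4)
  clear (3,1): R3 −= (11)R1 → (0, 0, 1/4, -19/4)
pivot(2,2)=-3/4: scale R2 → (0, 0, 1, -13/3)
  clear (0,2): R0 −= (1)R2 → (1, 0, 0, 13/3)
  clear (1,2): R1 −= (1/4)R2 → (0, 1, 0, 4/3)
  clear (3,2): R3 −= (1/4)R2 → (0, 0, 0, -11/3)
pivot(3,3)=-11/3: scale R3 → (0, 0, 0, 1)
  clear (0,3): R0 −= (13/3)R3 → (1, 0, 0, 0)
  clear (1,3): R1 −= (4/3)R3 → (0, 1, 0, 0)
  clear (2,3): R2 −= (-13/3)R3 → (0, 0, 1, 0)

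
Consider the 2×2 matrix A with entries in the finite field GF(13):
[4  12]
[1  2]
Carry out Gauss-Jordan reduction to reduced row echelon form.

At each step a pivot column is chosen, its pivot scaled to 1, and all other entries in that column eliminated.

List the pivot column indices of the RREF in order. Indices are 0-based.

pivot columns: 0, 1

step 1: normalize row 0 (÷4) = (1, 3)
  row 1: subtract 1×row0 = (0, 12)
step 2: normalize row 1 (÷12) = (0, 1)
  row 0: subtract 3×row1 = (1, 0)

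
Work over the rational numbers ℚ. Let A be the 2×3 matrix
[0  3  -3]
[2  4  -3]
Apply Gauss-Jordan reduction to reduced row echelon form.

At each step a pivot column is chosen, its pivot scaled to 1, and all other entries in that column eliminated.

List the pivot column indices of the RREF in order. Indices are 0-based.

pivot columns: 0, 1

pivot(0,0): swap R0↔R1
pivot(0,0)=2: scale R0 → (1, 2, -3/2)
pivot(1,1)=3: scale R1 → (0, 1, -1)
  clear (0,1): R0 −= (2)R1 → (1, 0, 1/2)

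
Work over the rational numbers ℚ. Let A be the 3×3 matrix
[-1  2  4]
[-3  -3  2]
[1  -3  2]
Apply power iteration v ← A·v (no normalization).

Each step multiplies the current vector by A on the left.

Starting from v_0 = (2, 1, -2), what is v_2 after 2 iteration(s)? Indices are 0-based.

v_2 = (-38, 53, 21)

v_0 = (2, 1, -2).
v_1 = A·v_0 = (-8, -13, -5).
v_2 = A·v_1 = (-38, 53, 21).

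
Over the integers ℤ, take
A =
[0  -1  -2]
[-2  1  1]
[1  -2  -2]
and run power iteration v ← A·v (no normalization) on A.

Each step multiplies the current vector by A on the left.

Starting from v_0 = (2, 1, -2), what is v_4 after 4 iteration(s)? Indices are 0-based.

v_4 = (-6, 11, -13)

v_0 = (2, 1, -2).
v_1 = A·v_0 = (3, -5, 4).
v_2 = A·v_1 = (-3, -7, 5).
v_3 = A·v_2 = (-3, 4, 1).
v_4 = A·v_3 = (-6, 11, -13).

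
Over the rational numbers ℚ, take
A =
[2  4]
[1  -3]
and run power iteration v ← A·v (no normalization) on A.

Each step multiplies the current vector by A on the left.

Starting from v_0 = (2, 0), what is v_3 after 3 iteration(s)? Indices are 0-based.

v_3 = (24, 22)

v_0 = (2, 0).
v_1 = A·v_0 = (4, 2).
v_2 = A·v_1 = (16, -2).
v_3 = A·v_2 = (24, 22).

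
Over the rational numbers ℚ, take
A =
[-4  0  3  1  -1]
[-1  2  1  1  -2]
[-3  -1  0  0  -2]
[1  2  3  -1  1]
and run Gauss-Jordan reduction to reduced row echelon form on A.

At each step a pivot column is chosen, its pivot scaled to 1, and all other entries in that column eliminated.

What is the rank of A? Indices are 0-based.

rank = 4

pivot(0,0)=-4: scale R0 → (1, 0, -3/4, -1/4, 1/4)
  clear (1,0): R1 −= (-1)R0 → (0, 2, 1/4, 3/4, -7/4)
  clear (2,0): R2 −= (-3)R0 → (0, -1, -9/4, -3/4, -5/4)
  clear (3,0): R3 −= (1)R0 → (0, 2, 15/4, -3/4, 3/4)
pivot(1,1)=2: scale R1 → (0, 1, 1/8, 3/8, -7/8)
  clear (2,1): R2 −= (-1)R1 → (0, 0, -17/8, -3/8, -17/8)
  clear (3,1): R3 −= (2)R1 → (0, 0, 7/2, -3/2, 5/2)
pivot(2,2)=-17/8: scale R2 → (0, 0, 1, 3/17, 1)
  clear (0,2): R0 −= (-3/4)R2 → (1, 0, 0, -2/17, 1)
  clear (1,2): R1 −= (1/8)R2 → (0, 1, 0, 6/17, -1)
  clear (3,2): R3 −= (7/2)R2 → (0, 0, 0, -36/17, -1)
pivot(3,3)=-36/17: scale R3 → (0, 0, 0, 1, 17/36)
  clear (0,3): R0 −= (-2/17)R3 → (1, 0, 0, 0, 19/18)
  clear (1,3): R1 −= (6/17)R3 → (0, 1, 0, 0, -7/6)
  clear (2,3): R2 −= (3/17)R3 → (0, 0, 1, 0, 11/12)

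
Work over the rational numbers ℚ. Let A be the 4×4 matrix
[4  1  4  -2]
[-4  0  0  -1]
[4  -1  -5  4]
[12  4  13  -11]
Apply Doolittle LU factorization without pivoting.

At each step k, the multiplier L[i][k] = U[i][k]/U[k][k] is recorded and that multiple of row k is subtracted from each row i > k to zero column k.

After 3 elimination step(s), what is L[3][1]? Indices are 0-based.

k=0: U[0][0]=4
  eliminate (1,0): mult=-1, new row 1: (0, 1, 4, -3); set L[1][0]=-1
  eliminate (2,0): mult=1, new row 2: (0, -2, -9, 6); set L[2][0]=1
  eliminate (3,0): mult=3, new row 3: (0, 1, 1, -5); set L[3][0]=3
k=1: U[1][1]=1
  eliminate (2,1): mult=-2, new row 2: (0, 0, -1, 0); set L[2][1]=-2
  eliminate (3,1): mult=1, new row 3: (0, 0, -3, -2); set L[3][1]=1
k=2: U[2][2]=-1
  eliminate (3,2): mult=3, new row 3: (0, 0, 0, -2); set L[3][2]=3

L[3][1] = 1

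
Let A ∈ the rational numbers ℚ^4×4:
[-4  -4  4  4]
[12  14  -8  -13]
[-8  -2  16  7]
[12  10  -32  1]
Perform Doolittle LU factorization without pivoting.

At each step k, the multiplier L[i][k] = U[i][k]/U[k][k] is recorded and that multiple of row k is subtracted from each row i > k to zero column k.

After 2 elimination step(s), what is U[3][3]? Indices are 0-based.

[col 0] pivot -4
  R1 -= -3*R0 → (0, 2, 4, -1)  (L[1][0] := -3)
  R2 -= 2*R0 → (0, 6, 8, -1)  (L[2][0] := 2)
  R3 -= -3*R0 → (0, -2, -20, 13)  (L[3][0] := -3)
[col 1] pivot 2
  R2 -= 3*R1 → (0, 0, -4, 2)  (L[2][1] := 3)
  R3 -= -1*R1 → (0, 0, -16, 12)  (L[3][1] := -1)

U[3][3] = 12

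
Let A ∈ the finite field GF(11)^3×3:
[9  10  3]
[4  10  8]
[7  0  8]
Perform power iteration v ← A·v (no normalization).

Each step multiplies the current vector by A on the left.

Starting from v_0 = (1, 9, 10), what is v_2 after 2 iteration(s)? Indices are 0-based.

v_2 = (5, 4, 4)

v_0 = (1, 9, 10).
v_1 = A·v_0 = (8, 9, 10).
v_2 = A·v_1 = (5, 4, 4).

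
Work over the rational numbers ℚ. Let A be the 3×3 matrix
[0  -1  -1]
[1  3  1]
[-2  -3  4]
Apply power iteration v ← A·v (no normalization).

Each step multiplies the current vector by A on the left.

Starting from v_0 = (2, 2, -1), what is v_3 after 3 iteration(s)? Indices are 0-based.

v_0 = (2, 2, -1).
v_1 = A·v_0 = (-1, 7, -14).
v_2 = A·v_1 = (7, 6, -75).
v_3 = A·v_2 = (69, -50, -332).

v_3 = (69, -50, -332)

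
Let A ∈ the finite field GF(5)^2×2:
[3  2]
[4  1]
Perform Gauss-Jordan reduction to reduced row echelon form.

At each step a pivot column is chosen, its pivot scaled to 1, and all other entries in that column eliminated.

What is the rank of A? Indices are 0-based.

pivot(0,0)=3: scale R0 → (1, 4)
  clear (1,0): R1 −= (4)R0 → (0, 0)
col 1: no nonzero at/below row 1; advance.

rank = 1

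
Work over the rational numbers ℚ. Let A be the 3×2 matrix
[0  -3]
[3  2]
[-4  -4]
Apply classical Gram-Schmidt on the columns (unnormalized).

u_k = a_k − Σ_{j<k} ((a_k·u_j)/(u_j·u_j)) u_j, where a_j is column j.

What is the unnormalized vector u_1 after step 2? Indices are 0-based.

Step 1: u_0 = a_0 = (0, 3, -4).
Step 2: u_1 = a_1 − (22/25)·u_0 = (-3, -16/25, -12/25).

u_1 = (-3, -16/25, -12/25)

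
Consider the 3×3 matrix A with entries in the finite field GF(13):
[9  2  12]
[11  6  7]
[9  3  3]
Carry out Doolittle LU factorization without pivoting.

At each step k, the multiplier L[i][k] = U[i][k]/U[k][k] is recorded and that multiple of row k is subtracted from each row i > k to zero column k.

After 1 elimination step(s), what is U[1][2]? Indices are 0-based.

U[1][2] = 1

[col 0] pivot 9
  R1 -= 7*R0 → (0, 5, 1)  (L[1][0] := 7)
  R2 -= 1*R0 → (0, 1, 4)  (L[2][0] := 1)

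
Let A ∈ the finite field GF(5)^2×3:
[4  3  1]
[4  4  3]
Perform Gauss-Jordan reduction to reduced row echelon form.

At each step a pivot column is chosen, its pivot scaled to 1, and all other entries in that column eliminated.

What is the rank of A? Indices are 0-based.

rank = 2

step 1: normalize row 0 (÷4) = (1, 2, 4)
  row 1: subtract 4×row0 = (0, 1, 2)
step 2: normalize row 1 (÷1) = (0, 1, 2)
  row 0: subtract 2×row1 = (1, 0, 0)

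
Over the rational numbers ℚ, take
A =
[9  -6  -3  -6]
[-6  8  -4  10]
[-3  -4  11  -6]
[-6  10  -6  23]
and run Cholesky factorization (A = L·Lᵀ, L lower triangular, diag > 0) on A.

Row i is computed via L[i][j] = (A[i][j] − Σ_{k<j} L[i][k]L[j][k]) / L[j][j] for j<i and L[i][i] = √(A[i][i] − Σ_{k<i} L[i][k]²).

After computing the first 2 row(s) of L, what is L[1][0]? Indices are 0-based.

Step 1: L[0][0] = √(9) = 3.
  L[1][0] = (-6) / L[0][0] = -2.
Step 2: L[1][1] = √(4) = 2.

L[1][0] = -2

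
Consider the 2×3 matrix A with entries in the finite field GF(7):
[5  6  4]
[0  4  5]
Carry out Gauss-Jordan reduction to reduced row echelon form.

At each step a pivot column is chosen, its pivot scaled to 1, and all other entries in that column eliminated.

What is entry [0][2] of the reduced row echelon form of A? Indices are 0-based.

M[0][2] = 0

pivot(0,0)=5: scale R0 → (1, 4, 5)
pivot(1,1)=4: scale R1 → (0, 1, 3)
  clear (0,1): R0 −= (4)R1 → (1, 0, 0)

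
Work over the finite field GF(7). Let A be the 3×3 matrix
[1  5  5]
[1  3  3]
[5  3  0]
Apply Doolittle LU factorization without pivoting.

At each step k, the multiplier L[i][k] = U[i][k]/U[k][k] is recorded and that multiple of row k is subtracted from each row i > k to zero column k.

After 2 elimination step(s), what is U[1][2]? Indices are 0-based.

U[1][2] = 5

Step 1: pivot at (0,0) is 1.
  row1 ← row1 − (1)·row0  ⇒  L[1][0]=1, U row1=(0, 5, 5)
  row2 ← row2 − (5)·row0  ⇒  L[2][0]=5, U row2=(0, 6, 3)
Step 2: pivot at (1,1) is 5.
  row2 ← row2 − (4)·row1  ⇒  L[2][1]=4, U row2=(0, 0, 4)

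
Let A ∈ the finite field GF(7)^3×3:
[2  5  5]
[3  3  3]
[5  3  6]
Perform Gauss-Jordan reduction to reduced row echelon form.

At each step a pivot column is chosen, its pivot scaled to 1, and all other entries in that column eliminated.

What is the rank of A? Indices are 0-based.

rank = 3

pivot(0,0)=2: scale R0 → (1, 6, 6)
  clear (1,0): R1 −= (3)R0 → (0, 6, 6)
  clear (2,0): R2 −= (5)R0 → (0, 1, 4)
pivot(1,1)=6: scale R1 → (0, 1, 1)
  clear (0,1): R0 −= (6)R1 → (1, 0, 0)
  clear (2,1): R2 −= (1)R1 → (0, 0, 3)
pivot(2,2)=3: scale R2 → (0, 0, 1)
  clear (1,2): R1 −= (1)R2 → (0, 1, 0)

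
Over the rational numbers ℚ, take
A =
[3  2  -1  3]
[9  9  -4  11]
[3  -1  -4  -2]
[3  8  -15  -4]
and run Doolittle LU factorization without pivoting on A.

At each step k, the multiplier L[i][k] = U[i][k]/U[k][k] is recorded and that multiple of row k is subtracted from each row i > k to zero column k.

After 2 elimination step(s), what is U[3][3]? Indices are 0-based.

U[3][3] = -11

[col 0] pivot 3
  R1 -= 3*R0 → (0, 3, -1, 2)  (L[1][0] := 3)
  R2 -= 1*R0 → (0, -3, -3, -5)  (L[2][0] := 1)
  R3 -= 1*R0 → (0, 6, -14, -7)  (L[3][0] := 1)
[col 1] pivot 3
  R2 -= -1*R1 → (0, 0, -4, -3)  (L[2][1] := -1)
  R3 -= 2*R1 → (0, 0, -12, -11)  (L[3][1] := 2)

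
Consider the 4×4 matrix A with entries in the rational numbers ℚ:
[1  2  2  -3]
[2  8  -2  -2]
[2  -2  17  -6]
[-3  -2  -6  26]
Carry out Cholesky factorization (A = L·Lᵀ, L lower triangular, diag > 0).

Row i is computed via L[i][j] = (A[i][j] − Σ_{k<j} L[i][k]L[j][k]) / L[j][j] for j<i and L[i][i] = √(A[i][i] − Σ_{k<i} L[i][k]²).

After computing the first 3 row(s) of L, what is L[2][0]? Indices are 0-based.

L[2][0] = 2

Step 1: L[0][0] = √(1) = 1.
  L[1][0] = (2) / L[0][0] = 2.
Step 2: L[1][1] = √(4) = 2.
  L[2][0] = (2) / L[0][0] = 2.
  L[2][1] = (-6) / L[1][1] = -3.
Step 3: L[2][2] = √(4) = 2.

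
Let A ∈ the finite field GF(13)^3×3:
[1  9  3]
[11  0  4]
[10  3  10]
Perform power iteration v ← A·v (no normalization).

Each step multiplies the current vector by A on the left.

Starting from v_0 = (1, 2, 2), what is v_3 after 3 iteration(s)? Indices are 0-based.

v_0 = (1, 2, 2).
v_1 = A·v_0 = (12, 6, 10).
v_2 = A·v_1 = (5, 3, 4).
v_3 = A·v_2 = (5, 6, 8).

v_3 = (5, 6, 8)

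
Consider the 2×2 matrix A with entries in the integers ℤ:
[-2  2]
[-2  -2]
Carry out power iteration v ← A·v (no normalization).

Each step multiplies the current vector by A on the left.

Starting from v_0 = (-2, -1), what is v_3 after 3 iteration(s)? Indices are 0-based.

v_0 = (-2, -1).
v_1 = A·v_0 = (2, 6).
v_2 = A·v_1 = (8, -16).
v_3 = A·v_2 = (-48, 16).

v_3 = (-48, 16)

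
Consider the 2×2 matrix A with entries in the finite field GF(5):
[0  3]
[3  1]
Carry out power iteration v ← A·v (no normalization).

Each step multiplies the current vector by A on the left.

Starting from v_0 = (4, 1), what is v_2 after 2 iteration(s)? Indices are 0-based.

v_0 = (4, 1).
v_1 = A·v_0 = (3, 3).
v_2 = A·v_1 = (4, 2).

v_2 = (4, 2)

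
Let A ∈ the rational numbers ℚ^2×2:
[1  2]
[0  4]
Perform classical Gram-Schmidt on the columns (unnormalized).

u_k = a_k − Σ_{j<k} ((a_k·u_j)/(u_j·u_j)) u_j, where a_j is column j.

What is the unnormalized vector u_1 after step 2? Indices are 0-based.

u_1 = (0, 4)

Step 1: u_0 = a_0 = (1, 0).
Step 2: u_1 = a_1 − (2)·u_0 = (0, 4).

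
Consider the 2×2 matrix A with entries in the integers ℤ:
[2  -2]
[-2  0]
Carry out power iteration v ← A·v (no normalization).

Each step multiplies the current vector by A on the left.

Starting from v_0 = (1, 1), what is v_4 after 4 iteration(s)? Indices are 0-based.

v_0 = (1, 1).
v_1 = A·v_0 = (0, -2).
v_2 = A·v_1 = (4, 0).
v_3 = A·v_2 = (8, -8).
v_4 = A·v_3 = (32, -16).

v_4 = (32, -16)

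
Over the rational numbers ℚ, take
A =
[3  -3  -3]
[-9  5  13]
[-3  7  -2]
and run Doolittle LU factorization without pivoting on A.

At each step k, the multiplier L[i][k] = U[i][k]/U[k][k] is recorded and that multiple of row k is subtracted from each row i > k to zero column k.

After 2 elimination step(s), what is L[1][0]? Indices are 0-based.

L[1][0] = -3

[col 0] pivot 3
  R1 -= -3*R0 → (0, -4, 4)  (L[1][0] := -3)
  R2 -= -1*R0 → (0, 4, -5)  (L[2][0] := -1)
[col 1] pivot -4
  R2 -= -1*R1 → (0, 0, -1)  (L[2][1] := -1)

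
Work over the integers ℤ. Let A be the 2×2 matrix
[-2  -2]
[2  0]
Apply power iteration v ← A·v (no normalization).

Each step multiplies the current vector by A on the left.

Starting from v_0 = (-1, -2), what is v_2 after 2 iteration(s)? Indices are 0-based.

v_0 = (-1, -2).
v_1 = A·v_0 = (6, -2).
v_2 = A·v_1 = (-8, 12).

v_2 = (-8, 12)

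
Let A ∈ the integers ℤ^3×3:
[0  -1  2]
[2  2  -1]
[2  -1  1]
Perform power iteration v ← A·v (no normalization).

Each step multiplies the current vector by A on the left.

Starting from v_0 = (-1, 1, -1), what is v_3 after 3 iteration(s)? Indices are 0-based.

v_3 = (-22, -7, -29)

v_0 = (-1, 1, -1).
v_1 = A·v_0 = (-3, 1, -4).
v_2 = A·v_1 = (-9, 0, -11).
v_3 = A·v_2 = (-22, -7, -29).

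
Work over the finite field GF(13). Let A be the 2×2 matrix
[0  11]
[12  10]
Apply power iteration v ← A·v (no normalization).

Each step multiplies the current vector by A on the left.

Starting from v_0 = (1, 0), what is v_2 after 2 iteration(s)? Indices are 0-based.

v_2 = (2, 3)

v_0 = (1, 0).
v_1 = A·v_0 = (0, 12).
v_2 = A·v_1 = (2, 3).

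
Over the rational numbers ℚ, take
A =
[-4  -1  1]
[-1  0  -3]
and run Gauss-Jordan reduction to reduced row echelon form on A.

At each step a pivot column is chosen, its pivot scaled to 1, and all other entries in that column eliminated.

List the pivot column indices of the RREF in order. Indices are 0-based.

pivot(0,0)=-4: scale R0 → (1, 1/4, -1/4)
  clear (1,0): R1 −= (-1)R0 → (0, 1/4, -13/4)
pivot(1,1)=1/4: scale R1 → (0, 1, -13)
  clear (0,1): R0 −= (1/4)R1 → (1, 0, 3)

pivot columns: 0, 1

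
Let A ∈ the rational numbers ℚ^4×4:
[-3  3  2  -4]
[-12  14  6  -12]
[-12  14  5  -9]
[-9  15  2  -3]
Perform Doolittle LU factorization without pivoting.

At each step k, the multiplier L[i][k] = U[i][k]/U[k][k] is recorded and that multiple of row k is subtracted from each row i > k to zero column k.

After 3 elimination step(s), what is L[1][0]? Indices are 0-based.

L[1][0] = 4

k=0: U[0][0]=-3
  eliminate (1,0): mult=4, new row 1: (0, 2, -2, 4); set L[1][0]=4
  eliminate (2,0): mult=4, new row 2: (0, 2, -3, 7); set L[2][0]=4
  eliminate (3,0): mult=3, new row 3: (0, 6, -4, 9); set L[3][0]=3
k=1: U[1][1]=2
  eliminate (2,1): mult=1, new row 2: (0, 0, -1, 3); set L[2][1]=1
  eliminate (3,1): mult=3, new row 3: (0, 0, 2, -3); set L[3][1]=3
k=2: U[2][2]=-1
  eliminate (3,2): mult=-2, new row 3: (0, 0, 0, 3); set L[3][2]=-2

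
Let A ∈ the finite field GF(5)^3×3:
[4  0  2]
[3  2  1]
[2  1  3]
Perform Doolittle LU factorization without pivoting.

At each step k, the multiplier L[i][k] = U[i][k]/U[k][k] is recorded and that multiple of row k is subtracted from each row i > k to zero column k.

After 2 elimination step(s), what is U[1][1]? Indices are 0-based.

U[1][1] = 2

k=0: U[0][0]=4
  eliminate (1,0): mult=2, new row 1: (0, 2, 2); set L[1][0]=2
  eliminate (2,0): mult=3, new row 2: (0, 1, 2); set L[2][0]=3
k=1: U[1][1]=2
  eliminate (2,1): mult=3, new row 2: (0, 0, 1); set L[2][1]=3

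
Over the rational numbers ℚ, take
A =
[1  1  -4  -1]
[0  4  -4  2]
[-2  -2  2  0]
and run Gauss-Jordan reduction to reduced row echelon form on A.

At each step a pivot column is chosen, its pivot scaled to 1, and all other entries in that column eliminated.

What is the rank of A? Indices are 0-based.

[1] R0 /= 1  ⇒  (1, 1, -4, -1)
     R2 -= -2·R0  ⇒  (0, 0, -6, -2)
[2] R1 /= 4  ⇒  (0, 1, -1, 1/2)
     R0 -= 1·R1  ⇒  (1, 0, -3, -3/2)
[3] R2 /= -6  ⇒  (0, 0, 1, 1/3)
     R0 -= -3·R2  ⇒  (1, 0, 0, -1/2)
     R1 -= -1·R2  ⇒  (0, 1, 0, 5/6)

rank = 3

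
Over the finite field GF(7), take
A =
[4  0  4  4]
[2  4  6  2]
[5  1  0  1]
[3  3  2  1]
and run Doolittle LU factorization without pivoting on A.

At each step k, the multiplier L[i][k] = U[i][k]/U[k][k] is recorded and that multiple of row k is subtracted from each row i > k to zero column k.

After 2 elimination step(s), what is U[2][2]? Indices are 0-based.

U[2][2] = 1

k=0: U[0][0]=4
  eliminate (1,0): mult=4, new row 1: (0, 4, 4, 0); set L[1][0]=4
  eliminate (2,0): mult=3, new row 2: (0, 1, 2, 3); set L[2][0]=3
  eliminate (3,0): mult=6, new row 3: (0, 3, 6, 5); set L[3][0]=6
k=1: U[1][1]=4
  eliminate (2,1): mult=2, new row 2: (0, 0, 1, 3); set L[2][1]=2
  eliminate (3,1): mult=6, new row 3: (0, 0, 3, 5); set L[3][1]=6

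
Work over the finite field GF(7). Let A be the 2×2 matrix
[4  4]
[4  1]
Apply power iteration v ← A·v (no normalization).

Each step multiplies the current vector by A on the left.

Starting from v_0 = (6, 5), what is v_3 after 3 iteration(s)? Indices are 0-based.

v_3 = (0, 1)

v_0 = (6, 5).
v_1 = A·v_0 = (2, 1).
v_2 = A·v_1 = (5, 2).
v_3 = A·v_2 = (0, 1).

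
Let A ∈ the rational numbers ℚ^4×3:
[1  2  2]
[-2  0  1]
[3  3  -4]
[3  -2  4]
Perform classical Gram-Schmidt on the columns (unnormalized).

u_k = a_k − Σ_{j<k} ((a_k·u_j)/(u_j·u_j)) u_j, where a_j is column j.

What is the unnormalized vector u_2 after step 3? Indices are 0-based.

Step 1: u_0 = a_0 = (1, -2, 3, 3).
Step 2: u_1 = a_1 − (5/23)·u_0 = (41/23, 10/23, 54/23, -61/23).
Step 3: u_2 = a_2 − (0)·u_0 − (-184/183)·u_1 = (694/183, 263/183, -100/61, 4/3).

u_2 = (694/183, 263/183, -100/61, 4/3)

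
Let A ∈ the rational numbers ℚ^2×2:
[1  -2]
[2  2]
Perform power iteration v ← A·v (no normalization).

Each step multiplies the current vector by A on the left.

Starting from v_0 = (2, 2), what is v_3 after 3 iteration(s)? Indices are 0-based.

v_0 = (2, 2).
v_1 = A·v_0 = (-2, 8).
v_2 = A·v_1 = (-18, 12).
v_3 = A·v_2 = (-42, -12).

v_3 = (-42, -12)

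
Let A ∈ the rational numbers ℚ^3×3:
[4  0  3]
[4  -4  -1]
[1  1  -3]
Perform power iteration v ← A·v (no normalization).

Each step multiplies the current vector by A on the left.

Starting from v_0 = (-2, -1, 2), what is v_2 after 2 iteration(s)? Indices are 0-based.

v_0 = (-2, -1, 2).
v_1 = A·v_0 = (-2, -6, -9).
v_2 = A·v_1 = (-35, 25, 19).

v_2 = (-35, 25, 19)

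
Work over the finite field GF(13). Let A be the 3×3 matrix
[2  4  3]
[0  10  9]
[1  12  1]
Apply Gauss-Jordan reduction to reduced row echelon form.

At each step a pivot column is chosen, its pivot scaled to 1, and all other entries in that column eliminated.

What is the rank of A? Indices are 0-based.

pivot(0,0)=2: scale R0 → (1, 2, 8)
  clear (2,0): R2 −= (1)R0 → (0, 10, 6)
pivot(1,1)=10: scale R1 → (0, 1, 10)
  clear (0,1): R0 −= (2)R1 → (1, 0, 1)
  clear (2,1): R2 −= (10)R1 → (0, 0, 10)
pivot(2,2)=10: scale R2 → (0, 0, 1)
  clear (0,2): R0 −= (1)R2 → (1, 0, 0)
  clear (1,2): R1 −= (10)R2 → (0, 1, 0)

rank = 3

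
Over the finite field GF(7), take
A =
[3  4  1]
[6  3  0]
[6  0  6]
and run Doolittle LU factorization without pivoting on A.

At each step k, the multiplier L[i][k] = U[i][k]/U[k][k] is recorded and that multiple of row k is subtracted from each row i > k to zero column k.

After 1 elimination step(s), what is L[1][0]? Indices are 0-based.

L[1][0] = 2

[col 0] pivot 3
  R1 -= 2*R0 → (0, 2, 5)  (L[1][0] := 2)
  R2 -= 2*R0 → (0, 6, 4)  (L[2][0] := 2)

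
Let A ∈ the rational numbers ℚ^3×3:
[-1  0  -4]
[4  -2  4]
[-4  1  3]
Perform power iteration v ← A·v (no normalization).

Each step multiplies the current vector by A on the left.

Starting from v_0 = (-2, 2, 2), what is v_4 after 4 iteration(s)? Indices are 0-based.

v_4 = (-1722, 1192, 2252)

v_0 = (-2, 2, 2).
v_1 = A·v_0 = (-6, -4, 16).
v_2 = A·v_1 = (-58, 48, 68).
v_3 = A·v_2 = (-214, -56, 484).
v_4 = A·v_3 = (-1722, 1192, 2252).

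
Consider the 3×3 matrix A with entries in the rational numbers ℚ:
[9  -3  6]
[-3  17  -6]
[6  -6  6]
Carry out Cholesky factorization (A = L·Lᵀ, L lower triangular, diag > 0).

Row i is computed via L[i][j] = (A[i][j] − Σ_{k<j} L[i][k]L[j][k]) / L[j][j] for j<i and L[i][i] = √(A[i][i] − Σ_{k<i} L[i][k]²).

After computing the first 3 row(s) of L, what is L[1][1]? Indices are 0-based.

Step 1: L[0][0] = √(9) = 3.
  L[1][0] = (-3) / L[0][0] = -1.
Step 2: L[1][1] = √(16) = 4.
  L[2][0] = (6) / L[0][0] = 2.
  L[2][1] = (-4) / L[1][1] = -1.
Step 3: L[2][2] = √(1) = 1.

L[1][1] = 4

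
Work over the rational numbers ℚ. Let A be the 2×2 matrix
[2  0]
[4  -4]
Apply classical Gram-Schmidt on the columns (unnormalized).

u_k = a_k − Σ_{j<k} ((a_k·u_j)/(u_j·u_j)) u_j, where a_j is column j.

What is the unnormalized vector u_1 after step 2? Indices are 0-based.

Step 1: u_0 = a_0 = (2, 4).
Step 2: u_1 = a_1 − (-4/5)·u_0 = (8/5, -4/5).

u_1 = (8/5, -4/5)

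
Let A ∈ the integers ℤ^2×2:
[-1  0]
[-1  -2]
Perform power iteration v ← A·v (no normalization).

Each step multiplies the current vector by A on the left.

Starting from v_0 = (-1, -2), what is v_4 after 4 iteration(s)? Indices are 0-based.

v_0 = (-1, -2).
v_1 = A·v_0 = (1, 5).
v_2 = A·v_1 = (-1, -11).
v_3 = A·v_2 = (1, 23).
v_4 = A·v_3 = (-1, -47).

v_4 = (-1, -47)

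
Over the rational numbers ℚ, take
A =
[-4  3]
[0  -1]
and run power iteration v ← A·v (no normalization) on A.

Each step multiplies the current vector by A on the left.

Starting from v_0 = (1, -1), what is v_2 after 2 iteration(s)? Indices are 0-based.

v_2 = (31, -1)

v_0 = (1, -1).
v_1 = A·v_0 = (-7, 1).
v_2 = A·v_1 = (31, -1).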